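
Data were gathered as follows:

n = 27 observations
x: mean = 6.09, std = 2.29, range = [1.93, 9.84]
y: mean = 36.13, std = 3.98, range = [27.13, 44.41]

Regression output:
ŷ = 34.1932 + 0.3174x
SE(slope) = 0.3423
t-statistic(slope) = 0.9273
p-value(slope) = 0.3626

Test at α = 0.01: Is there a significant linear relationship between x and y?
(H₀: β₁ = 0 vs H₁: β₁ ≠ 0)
p-value = 0.3626 ≥ α = 0.01, so we fail to reject H₀. The relationship is not significant.

Hypothesis test for the slope coefficient:

H₀: β₁ = 0 (no linear relationship)
H₁: β₁ ≠ 0 (linear relationship exists)

Test statistic: t = β̂₁ / SE(β̂₁) = 0.3174 / 0.3423 = 0.9273

The p-value (0.3626) is the probability, under H₀, of a t-statistic at least as extreme as |t| = 0.9273 (two-sided, df = n − 2 = 25).

Decision rule: reject H₀ if p-value < α.
p-value = 0.3626 ≥ α = 0.01 → fail to reject H₀.

There is not sufficient evidence at the 1% significance level to conclude that a linear relationship exists between x and y.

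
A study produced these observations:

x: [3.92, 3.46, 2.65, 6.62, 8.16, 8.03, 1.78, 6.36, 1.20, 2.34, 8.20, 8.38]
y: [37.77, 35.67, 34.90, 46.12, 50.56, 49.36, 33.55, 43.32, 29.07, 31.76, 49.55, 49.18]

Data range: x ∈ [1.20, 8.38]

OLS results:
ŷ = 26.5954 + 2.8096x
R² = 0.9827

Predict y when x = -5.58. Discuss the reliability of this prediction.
ŷ = 10.9178, but this is extrapolation (below the data range [1.20, 8.38]) and may be unreliable.

Prediction calculation:
ŷ = 26.5954 + 2.8096 × (-5.58)
ŷ = 10.9178

Reliability:
- Data range: x ∈ [1.20, 8.38]
- Prediction point: x = -5.58 is 6.78 units below the observed range → this is EXTRAPOLATION, not interpolation

Why that matters here:
- Real relationships often flatten, saturate, or turn nonlinear at extremes
- There are no observations near this x to validate the fitted line there

Report the number if required, but flag clearly that it is an extrapolation.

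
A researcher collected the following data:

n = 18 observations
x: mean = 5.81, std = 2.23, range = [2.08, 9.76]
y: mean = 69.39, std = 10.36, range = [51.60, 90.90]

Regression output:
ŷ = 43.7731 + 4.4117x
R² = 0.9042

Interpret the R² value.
R² = 0.9042 means 90.42% of the variation in y is explained by the linear relationship with x. This indicates a strong fit.

The coefficient of determination R² is the fraction of the total variation in y that the fitted line accounts for.

Here R² = 0.9042:
- Explained: 90.42% of the variation in y
- Unexplained (residual): 100% − 90.42% = 9.58%
- Rule of thumb (below 0.3 weak; 0.3 to below 0.7 moderate; 0.7 and above strong) → strong

Equivalently, for simple linear regression R² = r², so |r| = √0.9042 ≈ 0.9509.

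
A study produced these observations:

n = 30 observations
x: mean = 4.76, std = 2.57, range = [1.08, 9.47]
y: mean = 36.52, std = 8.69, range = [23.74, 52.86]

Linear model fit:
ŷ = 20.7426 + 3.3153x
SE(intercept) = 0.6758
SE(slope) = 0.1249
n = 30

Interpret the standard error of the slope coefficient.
SE(slope) = 0.1249 measures the uncertainty in the estimated slope. The coefficient is estimated precisely (SE/|β̂₁| = 3.8%).

SE(β̂₁) = 0.1249 says: if we drew many samples of n = 30 from the same population and refit each time, the fitted slopes would scatter with a standard deviation of roughly 0.1249 around the true β₁.

Relative precision:
- SE / |β̂₁| = 0.1249 / 3.3153 = 3.8%
- Rule of thumb (under 20%: precise; 20% to under 50%: moderately precise; 50% or more: imprecise) → precise

Link to interval estimation: a confidence interval for β₁ is β̂₁ ± t* × 0.1249, so SE sets the half-width per unit of t*.

What drives SE(β̂₁): larger n (here n = 30) → smaller SE.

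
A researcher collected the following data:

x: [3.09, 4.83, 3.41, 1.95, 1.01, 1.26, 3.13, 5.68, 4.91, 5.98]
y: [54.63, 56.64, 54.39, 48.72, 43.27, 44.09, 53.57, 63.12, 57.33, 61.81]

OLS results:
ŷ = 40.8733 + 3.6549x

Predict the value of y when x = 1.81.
ŷ = 47.4887

x = 1.81 lies inside the observed range [1.01, 5.98], so the fitted equation applies directly:

ŷ = 40.8733 + 3.6549 × 1.81
ŷ = 40.8733 + 6.6154
ŷ = 47.4887

This is a point prediction; actual observations scatter around it by roughly the residual standard deviation.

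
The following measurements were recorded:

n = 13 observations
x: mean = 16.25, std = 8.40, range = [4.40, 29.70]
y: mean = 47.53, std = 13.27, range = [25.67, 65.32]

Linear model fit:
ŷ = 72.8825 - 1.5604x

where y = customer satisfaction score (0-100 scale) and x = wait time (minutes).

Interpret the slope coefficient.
For each additional minute of wait time, predicted satisfaction score decreases by approximately 1.5604 points.

The slope coefficient β₁ = -1.5604 represents the marginal effect of wait time on satisfaction score.

Interpretation:
- Wait time up by 1 minute → predicted satisfaction score decreases by 1.5604 points
- This is a linear approximation: the same per-unit change is assumed across the whole observed x range
- The slope describes association in these data, not necessarily a causal effect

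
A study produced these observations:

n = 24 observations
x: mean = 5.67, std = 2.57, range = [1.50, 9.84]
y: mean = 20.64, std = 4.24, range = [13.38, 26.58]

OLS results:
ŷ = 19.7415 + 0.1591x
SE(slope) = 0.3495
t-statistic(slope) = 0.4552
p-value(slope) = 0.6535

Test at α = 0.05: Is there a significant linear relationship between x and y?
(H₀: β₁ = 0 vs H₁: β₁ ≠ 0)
p-value = 0.6535 ≥ α = 0.05, so we fail to reject H₀. The relationship is not significant.

Hypothesis test for the slope coefficient:

H₀: β₁ = 0 (no linear relationship)
H₁: β₁ ≠ 0 (linear relationship exists)

Test statistic: t = β̂₁ / SE(β̂₁) = 0.1591 / 0.3495 = 0.4552

With df = 22, the two-sided p-value for |t| = 0.4552 is 0.6535.

Decision rule: reject H₀ if p-value < α.
p-value = 0.6535 ≥ α = 0.05 → fail to reject H₀.

Conclusion: the linear association between x and y is not significant at the 5% level.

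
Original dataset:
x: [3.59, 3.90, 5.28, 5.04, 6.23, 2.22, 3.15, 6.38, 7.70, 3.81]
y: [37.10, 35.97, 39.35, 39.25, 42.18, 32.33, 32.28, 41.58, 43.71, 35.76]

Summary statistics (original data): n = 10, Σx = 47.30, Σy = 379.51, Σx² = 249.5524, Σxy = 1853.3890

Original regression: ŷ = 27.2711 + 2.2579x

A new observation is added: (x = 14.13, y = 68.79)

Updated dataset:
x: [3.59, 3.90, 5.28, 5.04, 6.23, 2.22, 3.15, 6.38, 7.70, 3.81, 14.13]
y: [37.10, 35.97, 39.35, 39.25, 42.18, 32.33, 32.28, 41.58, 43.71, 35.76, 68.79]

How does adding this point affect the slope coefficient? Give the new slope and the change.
Adding the point moves β₁ from 2.2579 to 3.0319, i.e. it increases by 0.7740 (+34.3%).

The new point has HIGH LEVERAGE: x = 14.13 is far from the original mean x̄ = 47.30/10 ≈ 4.73 (original range [2.22, 7.70]).

Step 1: Update the sums with the new point (n goes from 10 to 11)
Σx  = 47.30 + 14.13 = 61.43
Σy  = 379.51 + 68.79 = 448.30
Σx² = 249.5524 + 14.13² = 249.5524 + 199.6569 = 449.2093
Σxy = 1853.3890 + 14.13×68.79 = 1853.3890 + 972.0027 = 2825.3917

Step 2: Recompute the slope with b₁ = (nΣxy − ΣxΣy) / (nΣx² − (Σx)²)
Numerator   = 11×2825.3917 − 61.43×448.30 = 31079.3087 − 27539.0690 = 3540.2397
Denominator = 11×449.2093 − 61.43² = 4941.3023 − 3773.6449 = 1167.6574
b₁(new) = 3540.2397 / 1167.6574 = 3.0319

(Same formula on the original sums: (10×1853.3890 − 47.30×379.51) / (10×249.5524 − 47.30²) = 583.0670 / 258.2340 = 2.2579, matching the given fit.)

Step 3: Change in slope
Δβ₁ = 3.0319 − 2.2579 = +0.7740
Relative change = +0.7740 / 2.2579 × 100% = +34.3%
→ the slope increases when the point is added.

A high-leverage point only changes the slope if it is off the original line; here y = 68.79 is above the original trend, so the slope increases.
In practice: refit with and without it and report both if conclusions differ; investigate whether it comes from the same population as the rest of the sample.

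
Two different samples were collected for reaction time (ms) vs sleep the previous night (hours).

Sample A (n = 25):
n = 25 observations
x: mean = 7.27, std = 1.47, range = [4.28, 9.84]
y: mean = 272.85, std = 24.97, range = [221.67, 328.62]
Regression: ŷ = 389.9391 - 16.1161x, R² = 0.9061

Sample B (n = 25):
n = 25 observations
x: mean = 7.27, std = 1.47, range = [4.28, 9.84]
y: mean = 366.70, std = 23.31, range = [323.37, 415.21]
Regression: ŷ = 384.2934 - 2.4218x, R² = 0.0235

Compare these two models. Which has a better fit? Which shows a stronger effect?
Model A has the better fit (R² = 0.9061 vs 0.0235). Model A shows the stronger effect (|β₁| = 16.1161 vs 2.4218).

Model Comparison:

Fit — compare R²:
- Model A: R² = 0.9061 → 90.61% of variance in reaction time explained
- Model B: R² = 0.0235 → 2.35% of variance in reaction time explained
- 0.9061 > 0.0235 → Model A has the better fit

Effect size (slope magnitude):
- Model A: β₁ = -16.1161 → predicted reaction time falls 16.1161 ms per additional hour of sleep
- Model B: β₁ = -2.4218 → predicted reaction time falls 2.4218 ms per additional hour of sleep
- |-16.1161| > |-2.4218| → Model A shows the stronger marginal effect

Notes:
- The two samples could reflect different populations, time periods, or measurement quality.
- R² measures how tightly points cluster around the line; β₁ measures how steep the line is — they answer different questions.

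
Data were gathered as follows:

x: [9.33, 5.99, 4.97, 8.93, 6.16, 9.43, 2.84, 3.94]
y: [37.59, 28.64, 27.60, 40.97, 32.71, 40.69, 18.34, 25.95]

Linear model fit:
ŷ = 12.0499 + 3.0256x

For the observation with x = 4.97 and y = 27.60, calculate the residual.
Residual = 0.5129

The residual is the difference between the actual value and the predicted value:

Residual = y - ŷ

Step 1: Calculate predicted value
ŷ = 12.0499 + 3.0256 × 4.97
ŷ = 27.0871

Step 2: Calculate residual
Residual = 27.60 - 27.0871
Residual = 0.5129

The residual is positive, so the observed y = 27.60 sits above the regression line (the line underestimates it by 0.5129).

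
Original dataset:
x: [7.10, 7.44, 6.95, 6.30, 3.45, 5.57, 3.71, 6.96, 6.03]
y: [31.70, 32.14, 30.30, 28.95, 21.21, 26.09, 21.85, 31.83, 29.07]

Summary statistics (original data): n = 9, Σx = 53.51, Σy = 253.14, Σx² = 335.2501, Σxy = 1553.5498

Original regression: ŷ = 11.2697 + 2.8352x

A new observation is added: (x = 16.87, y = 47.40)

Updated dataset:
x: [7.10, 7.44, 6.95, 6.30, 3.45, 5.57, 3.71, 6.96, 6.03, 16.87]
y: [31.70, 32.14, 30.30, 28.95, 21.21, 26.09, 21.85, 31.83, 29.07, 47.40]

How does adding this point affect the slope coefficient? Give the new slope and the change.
The slope changes from 2.8352 to 1.9114 (change of -0.9238, or -32.6%).

x = 16.87 lies well outside the original x-range [3.45, 7.44] (x̄ ≈ 5.95), so this observation has high leverage and can move the slope substantially.

Step 1: Update the sums with the new point (n goes from 9 to 10)
Σx  = 53.51 + 16.87 = 70.38
Σy  = 253.14 + 47.40 = 300.54
Σx² = 335.2501 + 16.87² = 335.2501 + 284.5969 = 619.8470
Σxy = 1553.5498 + 16.87×47.40 = 1553.5498 + 799.6380 = 2353.1878

Step 2: Recompute the slope with b₁ = (nΣxy − ΣxΣy) / (nΣx² − (Σx)²)
Numerator   = 10×2353.1878 − 70.38×300.54 = 23531.8780 − 21152.0052 = 2379.8728
Denominator = 10×619.8470 − 70.38² = 6198.4700 − 4953.3444 = 1245.1256
b₁(new) = 2379.8728 / 1245.1256 = 1.9114

(Same formula on the original sums: (9×1553.5498 − 53.51×253.14) / (9×335.2501 − 53.51²) = 436.4268 / 153.9308 = 2.8352, matching the given fit.)

Step 3: Change in slope
Δβ₁ = 1.9114 − 2.8352 = -0.9238
Relative change = -0.9238 / 2.8352 × 100% = -32.6%
→ the slope decreases when the point is added.

Because the point sits below the extension of the original line at a high-leverage x, it tilts the fit down.
In practice: investigate whether it comes from the same population as the rest of the sample; refit with and without it and report both if conclusions differ.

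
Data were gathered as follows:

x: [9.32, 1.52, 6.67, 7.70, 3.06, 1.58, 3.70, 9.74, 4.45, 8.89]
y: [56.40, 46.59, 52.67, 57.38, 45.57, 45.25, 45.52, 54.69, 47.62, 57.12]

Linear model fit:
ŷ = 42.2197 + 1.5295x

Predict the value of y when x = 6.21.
ŷ = 51.7179

x = 6.21 lies inside the observed range [1.52, 9.74], so the fitted equation applies directly:

ŷ = 42.2197 + 1.5295 × 6.21
ŷ = 42.2197 + 9.4982
ŷ = 51.7179

This is the fitted mean response at that x — an individual observation would come with a wider prediction interval.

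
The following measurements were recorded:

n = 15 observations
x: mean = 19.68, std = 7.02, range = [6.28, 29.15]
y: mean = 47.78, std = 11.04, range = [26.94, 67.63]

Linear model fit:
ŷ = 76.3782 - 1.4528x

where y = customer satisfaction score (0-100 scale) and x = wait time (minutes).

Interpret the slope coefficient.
An increase of one minute in wait time is associated with a 1.4528 points decrease in predicted satisfaction score.

The slope β₁ = -1.4528 gives the rate at which the fitted satisfaction score changes with wait time.

Interpretation:
- Wait time up by 1 minute → predicted satisfaction score decreases by 1.4528 points
- This is a linear approximation: the same per-unit change is assumed across the whole observed x range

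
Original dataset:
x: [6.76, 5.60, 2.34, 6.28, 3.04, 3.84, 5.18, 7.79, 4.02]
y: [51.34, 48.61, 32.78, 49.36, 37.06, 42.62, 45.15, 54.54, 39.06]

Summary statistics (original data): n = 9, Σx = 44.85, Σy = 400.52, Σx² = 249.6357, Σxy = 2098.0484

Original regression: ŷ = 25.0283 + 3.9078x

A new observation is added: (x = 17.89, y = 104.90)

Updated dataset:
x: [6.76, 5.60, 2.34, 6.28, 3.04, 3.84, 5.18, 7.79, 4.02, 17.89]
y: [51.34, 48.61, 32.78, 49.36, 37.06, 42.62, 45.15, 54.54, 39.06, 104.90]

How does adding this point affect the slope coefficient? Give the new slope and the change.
New slope β₁ = 4.5650 versus 3.9078 before: a change of +0.6572 (+16.8%).

x = 17.89 lies well outside the original x-range [2.34, 7.79] (x̄ ≈ 4.98), so this observation has high leverage and can move the slope substantially.

Step 1: Update the sums with the new point (n goes from 9 to 10)
Σx  = 44.85 + 17.89 = 62.74
Σy  = 400.52 + 104.90 = 505.42
Σx² = 249.6357 + 17.89² = 249.6357 + 320.0521 = 569.6878
Σxy = 2098.0484 + 17.89×104.90 = 2098.0484 + 1876.6610 = 3974.7094

Step 2: Recompute the slope with b₁ = (nΣxy − ΣxΣy) / (nΣx² − (Σx)²)
Numerator   = 10×3974.7094 − 62.74×505.42 = 39747.0940 − 31710.0508 = 8037.0432
Denominator = 10×569.6878 − 62.74² = 5696.8780 − 3936.3076 = 1760.5704
b₁(new) = 8037.0432 / 1760.5704 = 4.5650

(Same formula on the original sums: (9×2098.0484 − 44.85×400.52) / (9×249.6357 − 44.85²) = 919.1136 / 235.1988 = 3.9078, matching the given fit.)

Step 3: Change in slope
Δβ₁ = 4.5650 − 3.9078 = +0.6572
Relative change = +0.6572 / 3.9078 × 100% = +16.8%
→ the slope increases when the point is added.

Because the point sits above the extension of the original line at a high-leverage x, it tilts the fit up.
In practice: investigate whether it comes from the same population as the rest of the sample.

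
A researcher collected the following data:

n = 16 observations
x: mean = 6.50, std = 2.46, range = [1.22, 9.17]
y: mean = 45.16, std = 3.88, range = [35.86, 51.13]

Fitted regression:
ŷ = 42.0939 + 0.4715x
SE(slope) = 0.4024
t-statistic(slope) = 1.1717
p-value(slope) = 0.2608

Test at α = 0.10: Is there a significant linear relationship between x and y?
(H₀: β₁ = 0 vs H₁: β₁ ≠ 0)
Fail to reject H₀: p-value = 0.2608 ≥ α = 0.10. The linear relationship is not significant at the 10% level.

Hypothesis test for the slope coefficient:

H₀: β₁ = 0 (no linear relationship)
H₁: β₁ ≠ 0 (linear relationship exists)

Test statistic: t = β̂₁ / SE(β̂₁) = 0.4715 / 0.4024 = 1.1717

The p-value (0.2608) is the probability, under H₀, of a t-statistic at least as extreme as |t| = 1.1717 (two-sided, df = n − 2 = 14).

Decision rule: reject H₀ if p-value < α.
p-value = 0.2608 ≥ α = 0.10 → fail to reject H₀.

Conclusion: the linear association between x and y is not significant at the 10% level.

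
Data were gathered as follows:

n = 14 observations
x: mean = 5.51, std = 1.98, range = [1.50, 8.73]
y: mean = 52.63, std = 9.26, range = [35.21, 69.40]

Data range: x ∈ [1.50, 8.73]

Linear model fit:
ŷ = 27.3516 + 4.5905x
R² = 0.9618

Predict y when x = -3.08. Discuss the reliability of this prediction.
The equation gives ŷ = 13.2129; however x = -3.08 is 4.58 units below the observed range, so this extrapolated value should not be trusted.

Prediction calculation:
ŷ = 27.3516 + 4.5905 × (-3.08)
ŷ = 13.2129

Reliability:
- Data range: x ∈ [1.50, 8.73]
- Prediction point: x = -3.08 is 4.58 units below the observed range → this is EXTRAPOLATION, not interpolation

Why that matters here:
- Real relationships often flatten, saturate, or turn nonlinear at extremes
- The linear relationship may not hold outside the observed range
- R² describes fit only over the sampled x values; it says nothing about behaviour beyond them

Report the number if required, but flag clearly that it is an extrapolation.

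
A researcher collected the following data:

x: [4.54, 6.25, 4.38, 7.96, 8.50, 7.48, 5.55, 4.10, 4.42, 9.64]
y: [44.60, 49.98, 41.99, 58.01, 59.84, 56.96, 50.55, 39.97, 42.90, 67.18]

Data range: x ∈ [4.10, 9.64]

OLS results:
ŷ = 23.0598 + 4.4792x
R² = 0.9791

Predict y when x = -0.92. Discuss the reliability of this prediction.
ŷ = 18.9389, but this is extrapolation (below the data range [4.10, 9.64]) and may be unreliable.

Prediction calculation:
ŷ = 23.0598 + 4.4792 × (-0.92)
ŷ = 18.9389

Reliability:
- Data range: x ∈ [4.10, 9.64]
- Prediction point: x = -0.92 is 5.02 units below the observed range → this is EXTRAPOLATION, not interpolation

Why that matters here:
- The standard error of prediction grows with (x − x̄)², and x = -0.92 is far from x̄ = 6.28
- R² describes fit only over the sampled x values; it says nothing about behaviour beyond them

A defensible statement: 'if the linear trend continued to x = -0.92, y would be about 18.9389' — the premise is untested.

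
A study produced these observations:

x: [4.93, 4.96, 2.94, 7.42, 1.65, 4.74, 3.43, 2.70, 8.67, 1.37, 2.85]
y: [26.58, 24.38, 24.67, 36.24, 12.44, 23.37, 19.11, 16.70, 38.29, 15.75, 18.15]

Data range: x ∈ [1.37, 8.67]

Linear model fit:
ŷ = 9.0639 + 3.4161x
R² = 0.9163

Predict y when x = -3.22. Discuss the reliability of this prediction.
ŷ = -1.9359, but this is extrapolation (below the data range [1.37, 8.67]) and may be unreliable.

Prediction calculation:
ŷ = 9.0639 + 3.4161 × (-3.22)
ŷ = -1.9359

Reliability:
- Data range: x ∈ [1.37, 8.67]
- Prediction point: x = -3.22 is 4.59 units below the observed range → this is EXTRAPOLATION, not interpolation

Why that matters here:
- R² describes fit only over the sampled x values; it says nothing about behaviour beyond them
- The standard error of prediction grows with (x − x̄)², and x = -3.22 is far from x̄ = 4.15
- The linear relationship may not hold outside the observed range

The R² = 0.9163 only validates the fit within [1.37, 8.67]; treat ŷ = -1.9359 with caution.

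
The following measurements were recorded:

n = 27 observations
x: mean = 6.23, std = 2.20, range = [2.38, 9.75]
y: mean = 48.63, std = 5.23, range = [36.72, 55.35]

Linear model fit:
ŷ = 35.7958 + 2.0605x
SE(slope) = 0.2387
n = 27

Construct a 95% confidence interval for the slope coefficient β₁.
The 95% CI for β₁ is (1.5689, 2.5521)

Confidence interval for the slope:

The 95% CI for β₁ is: β̂₁ ± t*(α/2, n-2) × SE(β̂₁)

Step 1: Find critical t-value
- Confidence level = 0.95
- Degrees of freedom = n - 2 = 27 - 2 = 25
- t*(α/2, 25) = 2.0595

Step 2: Calculate margin of error
Margin = 2.0595 × 0.2387 = 0.4916

Step 3: Construct interval
CI = 2.0605 ± 0.4916
CI = (1.5689, 2.5521)

Interpretation: intervals built this way capture the true β₁ in 95% of repeated samples; here the plausible range for the per-unit effect of x on y is 1.5689 to 2.5521.
The interval does not include 0, suggesting a significant linear relationship.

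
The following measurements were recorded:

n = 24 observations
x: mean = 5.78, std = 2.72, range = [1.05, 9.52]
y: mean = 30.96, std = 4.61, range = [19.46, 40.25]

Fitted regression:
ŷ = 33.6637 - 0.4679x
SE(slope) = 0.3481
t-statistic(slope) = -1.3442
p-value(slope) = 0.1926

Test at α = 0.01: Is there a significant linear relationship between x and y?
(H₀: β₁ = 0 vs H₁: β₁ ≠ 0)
Fail to reject H₀: p-value = 0.1926 ≥ α = 0.01. The linear relationship is not significant at the 1% level.

Hypothesis test for the slope coefficient:

H₀: β₁ = 0 (no linear relationship)
H₁: β₁ ≠ 0 (linear relationship exists)

Test statistic: t = β̂₁ / SE(β̂₁) = -0.4679 / 0.3481 = -1.3442

With df = 22, the two-sided p-value for |t| = 1.3442 is 0.1926.

Decision rule: reject H₀ if p-value < α.
p-value = 0.1926 ≥ α = 0.01 → fail to reject H₀.

At α = 0.01 the data do not provide convincing evidence of a nonzero slope.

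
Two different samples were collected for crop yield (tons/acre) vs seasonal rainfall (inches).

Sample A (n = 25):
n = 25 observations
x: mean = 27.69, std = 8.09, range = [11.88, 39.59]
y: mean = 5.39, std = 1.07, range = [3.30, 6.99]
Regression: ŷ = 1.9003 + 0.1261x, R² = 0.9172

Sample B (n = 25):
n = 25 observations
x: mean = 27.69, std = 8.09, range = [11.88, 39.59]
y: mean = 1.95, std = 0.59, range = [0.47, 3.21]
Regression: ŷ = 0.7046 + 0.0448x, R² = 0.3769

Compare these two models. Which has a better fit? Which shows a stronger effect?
Model A has the better fit (R² = 0.9172 vs 0.3769). Model A shows the stronger effect (|β₁| = 0.1261 vs 0.0448).

Model Comparison:

Fit — compare R²:
- Model A: R² = 0.9172 → 91.72% of variance in crop yield explained
- Model B: R² = 0.3769 → 37.69% of variance in crop yield explained
- 0.9172 > 0.3769 → Model A has the better fit

Which has the larger per-inch effect? (|β₁|)
- Model A: β₁ = 0.1261 → predicted crop yield rises 0.1261 tons/acre per additional inch of rainfall
- Model B: β₁ = 0.0448 → predicted crop yield rises 0.0448 tons/acre per additional inch of rainfall
- |0.1261| > |0.0448| → Model A shows the stronger marginal effect

Note: The two samples could reflect different populations, time periods, or measurement quality.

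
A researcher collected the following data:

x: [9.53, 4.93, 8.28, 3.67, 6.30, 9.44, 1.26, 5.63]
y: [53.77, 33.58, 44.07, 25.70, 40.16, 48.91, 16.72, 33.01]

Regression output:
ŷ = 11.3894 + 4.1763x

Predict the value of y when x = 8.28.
ŷ = 45.9692

To predict y for x = 8.28, substitute into the regression equation:

ŷ = 11.3894 + 4.1763 × 8.28
ŷ = 11.3894 + 34.5798
ŷ = 45.9692

This is the fitted mean response at that x — an individual observation would come with a wider prediction interval.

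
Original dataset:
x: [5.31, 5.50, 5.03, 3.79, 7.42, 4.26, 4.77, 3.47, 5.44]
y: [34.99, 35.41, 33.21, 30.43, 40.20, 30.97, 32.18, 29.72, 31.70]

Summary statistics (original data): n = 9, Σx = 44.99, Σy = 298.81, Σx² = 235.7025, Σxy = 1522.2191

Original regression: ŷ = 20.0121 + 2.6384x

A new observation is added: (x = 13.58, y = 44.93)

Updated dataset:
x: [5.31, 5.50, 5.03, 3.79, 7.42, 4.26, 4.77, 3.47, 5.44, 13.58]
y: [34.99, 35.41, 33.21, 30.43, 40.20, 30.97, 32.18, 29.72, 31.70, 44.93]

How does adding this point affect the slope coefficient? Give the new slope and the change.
The slope changes from 2.6384 to 1.5450 (change of -1.0934, or -41.4%).

x = 13.58 lies well outside the original x-range [3.47, 7.42] (x̄ ≈ 5.00), so this observation has high leverage and can move the slope substantially.

Step 1: Update the sums with the new point (n goes from 9 to 10)
Σx  = 44.99 + 13.58 = 58.57
Σy  = 298.81 + 44.93 = 343.74
Σx² = 235.7025 + 13.58² = 235.7025 + 184.4164 = 420.1189
Σxy = 1522.2191 + 13.58×44.93 = 1522.2191 + 610.1494 = 2132.3685

Step 2: Recompute the slope with b₁ = (nΣxy − ΣxΣy) / (nΣx² − (Σx)²)
Numerator   = 10×2132.3685 − 58.57×343.74 = 21323.6850 − 20132.8518 = 1190.8332
Denominator = 10×420.1189 − 58.57² = 4201.1890 − 3430.4449 = 770.7441
b₁(new) = 1190.8332 / 770.7441 = 1.5450

(Same formula on the original sums: (9×1522.2191 − 44.99×298.81) / (9×235.7025 − 44.99²) = 256.5100 / 97.2224 = 2.6384, matching the given fit.)

Step 3: Change in slope
Δβ₁ = 1.5450 − 2.6384 = -1.0934
Relative change = -1.0934 / 2.6384 × 100% = -41.4%
→ the slope decreases when the point is added.

A high-leverage point only changes the slope if it is off the original line; here y = 44.93 is below the original trend, so the slope decreases.
In practice: refit with and without it and report both if conclusions differ; check such a point for data-entry or measurement error.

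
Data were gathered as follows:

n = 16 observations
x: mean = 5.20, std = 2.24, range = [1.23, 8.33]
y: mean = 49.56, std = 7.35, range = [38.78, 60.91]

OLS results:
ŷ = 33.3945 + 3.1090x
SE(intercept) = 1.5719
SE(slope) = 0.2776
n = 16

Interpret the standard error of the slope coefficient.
SE(slope) = 0.2776 measures the uncertainty in the estimated slope. The coefficient is estimated precisely (SE/|β̂₁| = 8.9%).

SE(β̂₁) = s / √Sxx, where s is the residual standard deviation and Sxx = Σ(x − x̄)². It is the yardstick for how far β̂₁ = 3.1090 could plausibly be from the true slope.

Relative precision:
- SE / |β̂₁| = 0.2776 / 3.1090 = 8.9%
- Rule of thumb (under 20%: precise; 20% to under 50%: moderately precise; 50% or more: imprecise) → precise

Link to the t-test: t = β̂₁ / SE(β̂₁) = 3.1090 / 0.2776 = 11.1996, the statistic for H₀: β₁ = 0.

What drives SE(β̂₁): more residual scatter → larger SE; wider spread of x values → smaller SE; larger n (here n = 16) → smaller SE.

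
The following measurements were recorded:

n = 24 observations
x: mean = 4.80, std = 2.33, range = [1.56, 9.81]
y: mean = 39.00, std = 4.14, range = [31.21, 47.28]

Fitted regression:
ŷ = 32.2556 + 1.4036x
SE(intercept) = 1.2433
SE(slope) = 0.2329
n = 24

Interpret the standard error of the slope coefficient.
SE(slope) = 0.2329 measures the uncertainty in the estimated slope. The coefficient is estimated precisely (SE/|β̂₁| = 16.6%).

SE(β̂₁) = 0.2329 says: if we drew many samples of n = 24 from the same population and refit each time, the fitted slopes would scatter with a standard deviation of roughly 0.2329 around the true β₁.

Relative precision:
- SE / |β̂₁| = 0.2329 / 1.4036 = 16.6%
- Rule of thumb (under 20%: precise; 20% to under 50%: moderately precise; 50% or more: imprecise) → precise

Link to interval estimation: a confidence interval for β₁ is β̂₁ ± t* × 0.2329, so SE sets the half-width per unit of t*.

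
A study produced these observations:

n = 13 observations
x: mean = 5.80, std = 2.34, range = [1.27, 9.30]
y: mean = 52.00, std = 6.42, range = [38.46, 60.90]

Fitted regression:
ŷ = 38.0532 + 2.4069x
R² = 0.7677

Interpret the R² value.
R² = 0.7677 means 76.77% of the variation in y is explained by the linear relationship with x. This indicates a strong fit.

R² = 1 − SS_res/SS_tot compares the residual scatter to the total scatter of y about its mean.

Here R² = 0.7677:
- Explained: 76.77% of the variation in y
- Unexplained (residual): 100% − 76.77% = 23.23%
- Rule of thumb (below 0.3 weak; 0.3 to below 0.7 moderate; 0.7 and above strong) → strong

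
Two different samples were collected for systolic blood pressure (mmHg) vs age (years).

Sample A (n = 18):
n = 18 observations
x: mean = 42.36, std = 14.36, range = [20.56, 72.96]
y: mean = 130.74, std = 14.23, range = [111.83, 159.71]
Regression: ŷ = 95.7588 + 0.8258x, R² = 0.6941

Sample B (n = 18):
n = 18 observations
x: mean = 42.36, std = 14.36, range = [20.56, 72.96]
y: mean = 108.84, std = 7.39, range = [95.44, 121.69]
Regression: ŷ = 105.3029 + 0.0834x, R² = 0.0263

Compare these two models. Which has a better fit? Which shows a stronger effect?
Model A has the better fit (R² = 0.6941 vs 0.0263). Model A shows the stronger effect (|β₁| = 0.8258 vs 0.0834).

Model Comparison:

Fit — compare R²:
- Model A: R² = 0.6941 → 69.41% of variance in blood pressure explained
- Model B: R² = 0.0263 → 2.63% of variance in blood pressure explained
- 0.6941 > 0.0263 → Model A has the better fit

Which has the larger per-year effect? (|β₁|)
- Model A: β₁ = 0.8258 → predicted blood pressure rises 0.8258 mmHg per additional year of age
- Model B: β₁ = 0.0834 → predicted blood pressure rises 0.0834 mmHg per additional year of age
- |0.8258| > |0.0834| → Model A shows the stronger marginal effect

Note: A steeper slope doesn't make a better model if the scatter around the line is large.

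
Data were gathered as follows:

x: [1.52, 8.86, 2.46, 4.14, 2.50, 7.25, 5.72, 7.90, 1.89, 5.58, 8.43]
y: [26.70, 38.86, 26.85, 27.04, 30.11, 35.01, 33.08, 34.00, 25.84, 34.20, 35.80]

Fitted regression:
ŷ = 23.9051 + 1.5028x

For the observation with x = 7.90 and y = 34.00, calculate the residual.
Residual = -1.7772

The residual is the difference between the actual value and the predicted value:

Residual = y - ŷ

Step 1: Calculate predicted value
ŷ = 23.9051 + 1.5028 × 7.90
ŷ = 35.7772

Step 2: Calculate residual
Residual = 34.00 - 35.7772
Residual = -1.7772

Interpretation: the model overestimates the actual value by 1.7772 at this point (negative residual → observation lies below the fitted line).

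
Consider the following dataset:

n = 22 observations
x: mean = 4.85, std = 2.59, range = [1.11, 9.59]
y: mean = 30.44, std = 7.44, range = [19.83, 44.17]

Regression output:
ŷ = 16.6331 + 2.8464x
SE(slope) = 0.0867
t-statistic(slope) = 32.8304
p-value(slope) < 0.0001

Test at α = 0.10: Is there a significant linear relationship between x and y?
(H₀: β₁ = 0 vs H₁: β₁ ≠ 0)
p-value < 0.0001 < α = 0.10, so we reject H₀. The relationship is significant.

Hypothesis test for the slope coefficient:

H₀: β₁ = 0 (no linear relationship)
H₁: β₁ ≠ 0 (linear relationship exists)

Test statistic: t = β̂₁ / SE(β̂₁) = 2.8464 / 0.0867 = 32.8304

The p-value (<0.0001) is the probability, under H₀, of a t-statistic at least as extreme as |t| = 32.8304 (two-sided, df = n − 2 = 20).

Decision rule: reject H₀ if p-value < α.
p-value < 0.0001 < α = 0.10 → reject H₀.

Conclusion: the linear association between x and y is significant at the 10% level.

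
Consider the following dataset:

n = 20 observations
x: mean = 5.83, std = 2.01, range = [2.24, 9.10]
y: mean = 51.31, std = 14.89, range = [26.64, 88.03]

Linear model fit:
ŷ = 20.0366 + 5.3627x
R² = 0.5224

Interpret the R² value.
The model explains 52.24% of the variance in y (R² = 0.5224), leaving 47.76% unexplained; the fit is moderate.

R² (coefficient of determination) measures the proportion of variance in y explained by the regression model.

Here R² = 0.5224:
- Explained: 52.24% of the variation in y
- Unexplained (residual): 100% − 52.24% = 47.76%
- Rule of thumb (below 0.3 weak; 0.3 to below 0.7 moderate; 0.7 and above strong) → moderate

Note: R² says nothing about causation, and a high R² does not by itself mean the linear form is appropriate — check the residuals.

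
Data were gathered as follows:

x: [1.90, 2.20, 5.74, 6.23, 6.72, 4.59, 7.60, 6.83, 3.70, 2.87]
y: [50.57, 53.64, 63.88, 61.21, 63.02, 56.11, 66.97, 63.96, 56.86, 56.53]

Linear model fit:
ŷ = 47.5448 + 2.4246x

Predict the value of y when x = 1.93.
ŷ = 52.2243

Plug x = 1.93 into the fitted line:

ŷ = 47.5448 + 2.4246 × 1.93
ŷ = 47.5448 + 4.6795
ŷ = 52.2243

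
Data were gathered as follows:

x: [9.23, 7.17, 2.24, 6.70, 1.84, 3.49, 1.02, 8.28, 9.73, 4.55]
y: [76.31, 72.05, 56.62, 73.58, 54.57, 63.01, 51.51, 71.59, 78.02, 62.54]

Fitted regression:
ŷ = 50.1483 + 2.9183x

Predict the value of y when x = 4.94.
ŷ = 64.5647

Plug x = 4.94 into the fitted line:

ŷ = 50.1483 + 2.9183 × 4.94
ŷ = 50.1483 + 14.4164
ŷ = 64.5647

This is the fitted mean response at that x — an individual observation would come with a wider prediction interval.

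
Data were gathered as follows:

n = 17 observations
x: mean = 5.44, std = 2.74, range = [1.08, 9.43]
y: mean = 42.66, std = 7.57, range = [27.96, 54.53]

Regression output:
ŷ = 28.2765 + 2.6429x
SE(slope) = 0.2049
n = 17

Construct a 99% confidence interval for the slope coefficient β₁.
The 99% CI for β₁ is (2.0391, 3.2467)

Confidence interval for the slope:

The 99% CI for β₁ is: β̂₁ ± t*(α/2, n-2) × SE(β̂₁)

Step 1: Find critical t-value
- Confidence level = 0.99
- Degrees of freedom = n - 2 = 17 - 2 = 15
- t*(α/2, 15) = 2.9467

Step 2: Calculate margin of error
Margin = 2.9467 × 0.2049 = 0.6038

Step 3: Construct interval
CI = 2.6429 ± 0.6038
CI = (2.0391, 3.2467)

Interpretation: intervals built this way capture the true β₁ in 99% of repeated samples; here the plausible range for the per-unit effect of x on y is 2.0391 to 3.2467.
The interval does not include 0, suggesting a significant linear relationship.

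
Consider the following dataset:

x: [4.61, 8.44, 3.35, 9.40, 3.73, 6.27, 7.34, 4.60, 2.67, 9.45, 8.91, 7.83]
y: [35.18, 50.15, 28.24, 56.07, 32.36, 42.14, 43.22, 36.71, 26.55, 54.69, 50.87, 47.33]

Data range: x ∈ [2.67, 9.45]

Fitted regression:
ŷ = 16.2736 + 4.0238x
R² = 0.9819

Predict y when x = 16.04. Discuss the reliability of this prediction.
The equation gives ŷ = 80.8154; however x = 16.04 is 6.59 units above the observed range, so this extrapolated value should not be trusted.

Prediction calculation:
ŷ = 16.2736 + 4.0238 × 16.04
ŷ = 80.8154

Reliability:
- Data range: x ∈ [2.67, 9.45]
- Prediction point: x = 16.04 is 6.59 units above the observed range → this is EXTRAPOLATION, not interpolation

Why that matters here:
- R² describes fit only over the sampled x values; it says nothing about behaviour beyond them
- The linear relationship may not hold outside the observed range
- The standard error of prediction grows with (x − x̄)², and x = 16.04 is far from x̄ = 6.38

Report the number if required, but flag clearly that it is an extrapolation.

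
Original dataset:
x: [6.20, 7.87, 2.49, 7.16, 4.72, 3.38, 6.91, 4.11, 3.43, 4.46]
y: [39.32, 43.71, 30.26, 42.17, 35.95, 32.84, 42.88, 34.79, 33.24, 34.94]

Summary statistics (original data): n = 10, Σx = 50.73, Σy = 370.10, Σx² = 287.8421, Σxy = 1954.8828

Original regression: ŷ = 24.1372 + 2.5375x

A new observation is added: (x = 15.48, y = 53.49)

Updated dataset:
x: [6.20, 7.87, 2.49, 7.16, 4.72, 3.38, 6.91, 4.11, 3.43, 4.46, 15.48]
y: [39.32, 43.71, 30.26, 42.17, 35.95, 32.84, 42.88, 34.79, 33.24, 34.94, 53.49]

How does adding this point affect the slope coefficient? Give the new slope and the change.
The slope changes from 2.5375 to 1.8091 (change of -0.7284, or -28.7%).

x = 15.48 lies well outside the original x-range [2.49, 7.87] (x̄ ≈ 5.07), so this observation has high leverage and can move the slope substantially.

Step 1: Update the sums with the new point (n goes from 10 to 11)
Σx  = 50.73 + 15.48 = 66.21
Σy  = 370.10 + 53.49 = 423.59
Σx² = 287.8421 + 15.48² = 287.8421 + 239.6304 = 527.4725
Σxy = 1954.8828 + 15.48×53.49 = 1954.8828 + 828.0252 = 2782.9080

Step 2: Recompute the slope with b₁ = (nΣxy − ΣxΣy) / (nΣx² − (Σx)²)
Numerator   = 11×2782.9080 − 66.21×423.59 = 30611.9880 − 28045.8939 = 2566.0941
Denominator = 11×527.4725 − 66.21² = 5802.1975 − 4383.7641 = 1418.4334
b₁(new) = 2566.0941 / 1418.4334 = 1.8091

(Same formula on the original sums: (10×1954.8828 − 50.73×370.10) / (10×287.8421 − 50.73²) = 773.6550 / 304.8881 = 2.5375, matching the given fit.)

Step 3: Change in slope
Δβ₁ = 1.8091 − 2.5375 = -0.7284
Relative change = -0.7284 / 2.5375 × 100% = -28.7%
→ the slope decreases when the point is added.

Because the point sits below the extension of the original line at a high-leverage x, it tilts the fit down.
In practice: refit with and without it and report both if conclusions differ.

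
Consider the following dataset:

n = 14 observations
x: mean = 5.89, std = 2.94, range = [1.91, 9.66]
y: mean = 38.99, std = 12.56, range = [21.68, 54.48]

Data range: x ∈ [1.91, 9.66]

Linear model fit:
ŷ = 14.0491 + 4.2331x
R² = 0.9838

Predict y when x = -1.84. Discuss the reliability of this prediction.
ŷ = 6.2602, but this is extrapolation (below the data range [1.91, 9.66]) and may be unreliable.

Prediction calculation:
ŷ = 14.0491 + 4.2331 × (-1.84)
ŷ = 6.2602

Reliability:
- Data range: x ∈ [1.91, 9.66]
- Prediction point: x = -1.84 is 3.75 units below the observed range → this is EXTRAPOLATION, not interpolation

Why that matters here:
- R² describes fit only over the sampled x values; it says nothing about behaviour beyond them
- The linear relationship may not hold outside the observed range
- Real relationships often flatten, saturate, or turn nonlinear at extremes

The R² = 0.9838 only validates the fit within [1.91, 9.66]; treat ŷ = 6.2602 with caution.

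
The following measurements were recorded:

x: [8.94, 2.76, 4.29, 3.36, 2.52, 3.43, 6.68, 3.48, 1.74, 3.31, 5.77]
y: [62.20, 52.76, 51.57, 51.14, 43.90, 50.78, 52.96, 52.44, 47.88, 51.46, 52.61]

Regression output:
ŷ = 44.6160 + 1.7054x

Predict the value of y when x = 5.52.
ŷ = 54.0298

Plug x = 5.52 into the fitted line:

ŷ = 44.6160 + 1.7054 × 5.52
ŷ = 44.6160 + 9.4138
ŷ = 54.0298

This is a point prediction; actual observations scatter around it by roughly the residual standard deviation.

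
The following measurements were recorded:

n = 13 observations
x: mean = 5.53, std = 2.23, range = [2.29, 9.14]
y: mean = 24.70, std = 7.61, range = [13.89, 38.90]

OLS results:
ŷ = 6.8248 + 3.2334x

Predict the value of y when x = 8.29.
ŷ = 33.6297

x = 8.29 lies inside the observed range [2.29, 9.14], so the fitted equation applies directly:

ŷ = 6.8248 + 3.2334 × 8.29
ŷ = 6.8248 + 26.8049
ŷ = 33.6297

This is the fitted mean response at that x — an individual observation would come with a wider prediction interval.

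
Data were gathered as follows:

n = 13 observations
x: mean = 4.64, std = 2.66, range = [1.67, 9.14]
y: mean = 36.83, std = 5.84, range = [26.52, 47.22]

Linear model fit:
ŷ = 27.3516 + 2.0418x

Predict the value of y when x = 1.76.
ŷ = 30.9452

Plug x = 1.76 into the fitted line:

ŷ = 27.3516 + 2.0418 × 1.76
ŷ = 27.3516 + 3.5936
ŷ = 30.9452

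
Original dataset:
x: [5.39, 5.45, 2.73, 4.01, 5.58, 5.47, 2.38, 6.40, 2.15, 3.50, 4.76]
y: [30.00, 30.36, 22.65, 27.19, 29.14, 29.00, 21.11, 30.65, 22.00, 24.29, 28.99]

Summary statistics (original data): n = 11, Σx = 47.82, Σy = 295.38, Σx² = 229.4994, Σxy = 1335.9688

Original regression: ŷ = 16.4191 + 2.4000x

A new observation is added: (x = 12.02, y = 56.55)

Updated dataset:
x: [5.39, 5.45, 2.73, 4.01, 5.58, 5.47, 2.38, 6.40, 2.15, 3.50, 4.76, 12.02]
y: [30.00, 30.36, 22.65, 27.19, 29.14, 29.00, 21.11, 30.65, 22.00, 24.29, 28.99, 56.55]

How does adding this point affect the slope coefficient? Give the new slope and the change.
Adding the point moves β₁ from 2.4000 to 3.4500, i.e. it increases by 1.0500 (+43.8%).

The new point has HIGH LEVERAGE: x = 12.02 is far from the original mean x̄ = 47.82/11 ≈ 4.35 (original range [2.15, 6.40]).

Step 1: Update the sums with the new point (n goes from 11 to 12)
Σx  = 47.82 + 12.02 = 59.84
Σy  = 295.38 + 56.55 = 351.93
Σx² = 229.4994 + 12.02² = 229.4994 + 144.4804 = 373.9798
Σxy = 1335.9688 + 12.02×56.55 = 1335.9688 + 679.7310 = 2015.6998

Step 2: Recompute the slope with b₁ = (nΣxy − ΣxΣy) / (nΣx² − (Σx)²)
Numerator   = 12×2015.6998 − 59.84×351.93 = 24188.3976 − 21059.4912 = 3128.9064
Denominator = 12×373.9798 − 59.84² = 4487.7576 − 3580.8256 = 906.9320
b₁(new) = 3128.9064 / 906.9320 = 3.4500

(Same formula on the original sums: (11×1335.9688 − 47.82×295.38) / (11×229.4994 − 47.82²) = 570.5852 / 237.7410 = 2.4000, matching the given fit.)

Step 3: Change in slope
Δβ₁ = 3.4500 − 2.4000 = +1.0500
Relative change = +1.0500 / 2.4000 × 100% = +43.8%
→ the slope increases when the point is added.

Because the point sits above the extension of the original line at a high-leverage x, it tilts the fit up.
In practice: refit with and without it and report both if conclusions differ; check such a point for data-entry or measurement error.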